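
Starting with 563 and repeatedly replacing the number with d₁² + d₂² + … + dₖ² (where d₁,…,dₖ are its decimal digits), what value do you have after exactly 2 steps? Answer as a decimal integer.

49

563 → 5² + 6² + 3² = 25 + 36 + 9 = 70
70 → 7² + 0² = 49 + 0 = 49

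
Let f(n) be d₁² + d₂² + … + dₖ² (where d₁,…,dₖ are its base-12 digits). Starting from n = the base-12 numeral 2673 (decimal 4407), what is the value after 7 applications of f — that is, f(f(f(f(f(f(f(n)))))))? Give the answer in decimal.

4407 = (2,6,7,3)_12 → 2² + 6² + 7² + 3² = 98
98 = (8,2)_12 → 8² + 2² = 68
68 = (5,8)_12 → 5² + 8² = 89
89 = (7,5)_12 → 7² + 5² = 74
74 = (6,2)_12 → 6² + 2² = 40
40 = (3,4)_12 → 3² + 4² = 25
25 = (2,1)_12 → 2² + 1² = 5

5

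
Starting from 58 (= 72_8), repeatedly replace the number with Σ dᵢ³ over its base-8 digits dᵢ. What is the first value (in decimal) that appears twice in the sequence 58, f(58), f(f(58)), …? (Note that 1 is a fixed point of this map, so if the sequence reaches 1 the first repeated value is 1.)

58 = (7,2)_8 → 7³ + 2³ = 351
351 = (5,3,7)_8 → 5³ + 3³ + 7³ = 495
495 = (7,5,7)_8 → 7³ + 5³ + 7³ = 811
811 = (1,4,5,3)_8 → 1³ + 4³ + 5³ + 3³ = 217
217 = (3,3,1)_8 → 3³ + 3³ + 1³ = 55
55 = (6,7)_8 → 6³ + 7³ = 559
559 = (1,0,5,7)_8 → 1³ + 0³ + 5³ + 7³ = 469
469 = (7,2,5)_8 → 7³ + 2³ + 5³ = 476
476 = (7,3,4)_8 → 7³ + 3³ + 4³ = 434
434 = (6,6,2)_8 → 6³ + 6³ + 2³ = 440
440 = (6,7,0)_8 → 6³ + 7³ + 0³ = 559  — 559 already appeared earlier.

559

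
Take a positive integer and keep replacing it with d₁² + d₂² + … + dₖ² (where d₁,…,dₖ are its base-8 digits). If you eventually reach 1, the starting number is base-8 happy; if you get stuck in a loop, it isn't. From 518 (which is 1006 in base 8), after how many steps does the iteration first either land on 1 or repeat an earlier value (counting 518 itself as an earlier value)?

518 = (1,0,0,6)_8 → 1² + 0² + 0² + 6² = 37
37 = (4,5)_8 → 4² + 5² = 41
41 = (5,1)_8 → 5² + 1² = 26
26 = (3,2)_8 → 3² + 2² = 13
13 = (1,5)_8 → 1² + 5² = 26  — 26 repeats.
That took 5 steps.

5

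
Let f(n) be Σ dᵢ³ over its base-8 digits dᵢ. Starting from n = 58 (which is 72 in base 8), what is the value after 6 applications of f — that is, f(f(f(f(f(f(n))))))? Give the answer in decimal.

58 = (7,2)_8 → 7³ + 2³ = 351
351 = (5,3,7)_8 → 5³ + 3³ + 7³ = 495
495 = (7,5,7)_8 → 7³ + 5³ + 7³ = 811
811 = (1,4,5,3)_8 → 1³ + 4³ + 5³ + 3³ = 217
217 = (3,3,1)_8 → 3³ + 3³ + 1³ = 55
55 = (6,7)_8 → 6³ + 7³ = 559

559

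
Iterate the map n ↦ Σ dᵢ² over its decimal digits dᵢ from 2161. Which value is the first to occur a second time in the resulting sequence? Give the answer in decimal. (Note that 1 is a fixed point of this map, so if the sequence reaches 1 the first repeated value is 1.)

42

2161 → 2² + 1² + 6² + 1² = 42
42 → 4² + 2² = 20
20 → 2² + 0² = 4
4 → 4² = 16
16 → 1² + 6² = 37
37 → 3² + 7² = 58
58 → 5² + 8² = 89
89 → 8² + 9² = 145
145 → 1² + 4² + 5² = 42  — 42 already appeared earlier.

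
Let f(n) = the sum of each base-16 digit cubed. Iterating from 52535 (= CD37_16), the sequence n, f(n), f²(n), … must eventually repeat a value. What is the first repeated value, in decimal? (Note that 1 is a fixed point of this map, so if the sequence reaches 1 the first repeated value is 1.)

52535 = (12,13,3,7)_16 → 4295
4295 = (1,0,12,7)_16 → 2072
2072 = (8,1,8)_16 → 1025
1025 = (4,0,1)_16 → 65
65 = (4,1)_16 → 65  — 65 already appeared earlier.

65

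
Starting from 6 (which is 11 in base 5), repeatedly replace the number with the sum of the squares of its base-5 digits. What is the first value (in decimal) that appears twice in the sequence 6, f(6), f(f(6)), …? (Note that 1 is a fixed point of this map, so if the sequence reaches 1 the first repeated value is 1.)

6 = (1,1)_5 → 1² + 1² = 1 + 1 = 2
2 = (2)_5 → 2² = 4
4 = (4)_5 → 4² = 16
16 = (3,1)_5 → 3² + 1² = 9 + 1 = 10
10 = (2,0)_5 → 2² + 0² = 4 + 0 = 4  — 4 already appeared earlier.

4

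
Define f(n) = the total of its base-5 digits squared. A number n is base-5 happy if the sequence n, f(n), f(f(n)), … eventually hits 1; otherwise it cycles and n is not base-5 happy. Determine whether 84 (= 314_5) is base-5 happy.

not base-5 happy

84 = (3,1,4)_5 → 3² + 1² + 4² = 9 + 1 + 16 = 26
26 = (1,0,1)_5 → 1² + 0² + 1² = 1 + 0 + 1 = 2
2 = (2)_5 → 2² = 4
4 = (4)_5 → 4² = 16
16 = (3,1)_5 → 3² + 1² = 9 + 1 = 10
10 = (2,0)_5 → 2² + 0² = 4 + 0 = 4  — 4 already seen; the sequence cycles without reaching 1.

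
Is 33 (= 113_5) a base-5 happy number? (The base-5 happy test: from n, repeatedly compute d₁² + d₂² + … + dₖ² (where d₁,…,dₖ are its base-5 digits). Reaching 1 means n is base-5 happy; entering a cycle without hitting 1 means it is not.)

base-5 happy

33 = (1,1,3)_5 → 11
11 = (2,1)_5 → 5
5 = (1,0)_5 → 1  — reached 1.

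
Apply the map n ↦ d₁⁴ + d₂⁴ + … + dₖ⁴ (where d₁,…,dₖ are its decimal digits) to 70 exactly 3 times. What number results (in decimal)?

2498

70 → 7⁴ + 0⁴ = 2401
2401 → 2⁴ + 4⁴ + 0⁴ + 1⁴ = 273
273 → 2⁴ + 7⁴ + 3⁴ = 2498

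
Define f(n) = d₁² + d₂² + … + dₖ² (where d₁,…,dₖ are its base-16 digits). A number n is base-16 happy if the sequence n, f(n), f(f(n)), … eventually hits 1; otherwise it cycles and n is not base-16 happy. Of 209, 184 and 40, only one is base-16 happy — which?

40

209: 209 → 170 → 200 → 208 → 169 → 181 → 146 → 85 → 50 → 13 → 169  — repeats 169 (not base-16 happy)
184: 184 → 185 → 202 → 244 → 241 → 226 → 200 → 208 → 169 → 181 → 146 → 85 → 50 → 13 → 169  — repeats 169 (not base-16 happy)
40: 40 → 68 → 32 → 4 → 16 → 1  — reaches 1 (base-16 happy)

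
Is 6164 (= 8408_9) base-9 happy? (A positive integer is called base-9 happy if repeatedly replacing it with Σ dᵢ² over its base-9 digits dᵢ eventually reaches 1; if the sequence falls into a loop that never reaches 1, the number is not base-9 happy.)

6164 = (8,4,0,8)_9 → 144
144 = (1,7,0)_9 → 50
50 = (5,5)_9 → 50  — 50 already seen; the sequence cycles without reaching 1.

not base-9 happy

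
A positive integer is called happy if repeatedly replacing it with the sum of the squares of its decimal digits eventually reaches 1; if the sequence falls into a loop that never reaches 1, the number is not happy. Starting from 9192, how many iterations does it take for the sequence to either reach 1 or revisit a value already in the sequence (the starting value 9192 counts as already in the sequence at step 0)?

4

9192 → 9² + 1² + 9² + 2² = 167
167 → 1² + 6² + 7² = 86
86 → 8² + 6² = 100
100 → 1² + 0² + 0² = 1  — reached 1.
That took 4 steps.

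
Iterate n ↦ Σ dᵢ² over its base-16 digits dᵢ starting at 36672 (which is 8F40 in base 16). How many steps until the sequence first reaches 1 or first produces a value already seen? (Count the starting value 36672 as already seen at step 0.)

9

36672 = (8,15,4,0)_16 → 305
305 = (1,3,1)_16 → 11
11 = (11)_16 → 121
121 = (7,9)_16 → 130
130 = (8,2)_16 → 68
68 = (4,4)_16 → 32
32 = (2,0)_16 → 4
4 = (4)_16 → 16
16 = (1,0)_16 → 1  — reached 1.
That took 9 steps.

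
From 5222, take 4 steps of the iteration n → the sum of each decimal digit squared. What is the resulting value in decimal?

145

5222 → 5² + 2² + 2² + 2² = 25 + 4 + 4 + 4 = 37
37 → 3² + 7² = 9 + 49 = 58
58 → 5² + 8² = 25 + 64 = 89
89 → 8² + 9² = 64 + 81 = 145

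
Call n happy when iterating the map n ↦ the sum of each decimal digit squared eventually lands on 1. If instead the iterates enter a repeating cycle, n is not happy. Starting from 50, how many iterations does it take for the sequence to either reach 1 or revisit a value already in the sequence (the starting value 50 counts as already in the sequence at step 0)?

12

50 → 25
25 → 29
29 → 85
85 → 89
89 → 145
145 → 42
42 → 20
20 → 4
4 → 16
16 → 37
37 → 58
58 → 89  — 89 repeats.
That took 12 steps.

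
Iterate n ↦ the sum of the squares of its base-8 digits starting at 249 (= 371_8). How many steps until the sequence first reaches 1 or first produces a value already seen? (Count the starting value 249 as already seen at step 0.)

249 = (3,7,1)_8 → 3² + 7² + 1² = 9 + 49 + 1 = 59
59 = (7,3)_8 → 7² + 3² = 49 + 9 = 58
58 = (7,2)_8 → 7² + 2² = 49 + 4 = 53
53 = (6,5)_8 → 6² + 5² = 36 + 25 = 61
61 = (7,5)_8 → 7² + 5² = 49 + 25 = 74
74 = (1,1,2)_8 → 1² + 1² + 2² = 1 + 1 + 4 = 6
6 = (6)_8 → 6² = 36
36 = (4,4)_8 → 4² + 4² = 16 + 16 = 32
32 = (4,0)_8 → 4² + 0² = 16 + 0 = 16
16 = (2,0)_8 → 2² + 0² = 4 + 0 = 4
4 = (4)_8 → 4² = 16  — 16 repeats.
That took 11 steps.

11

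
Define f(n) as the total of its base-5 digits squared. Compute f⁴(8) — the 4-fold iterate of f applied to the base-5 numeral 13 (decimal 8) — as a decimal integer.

10

8 = (1,3)_5 → 10
10 = (2,0)_5 → 4
4 = (4)_5 → 16
16 = (3,1)_5 → 10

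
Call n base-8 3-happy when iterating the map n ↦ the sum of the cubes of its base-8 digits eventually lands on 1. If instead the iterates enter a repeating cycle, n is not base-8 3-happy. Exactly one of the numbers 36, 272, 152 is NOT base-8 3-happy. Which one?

152

36: 36 → 128 → 8 → 1  — reaches 1 (base-8 3-happy)
272: 272 → 72 → 2 → 8 → 1  — reaches 1 (base-8 3-happy)
152: 152 → 35 → 91 → 55 → 559 → 469 → 476 → 434 → 440 → 559  — repeats 559 (not base-8 3-happy)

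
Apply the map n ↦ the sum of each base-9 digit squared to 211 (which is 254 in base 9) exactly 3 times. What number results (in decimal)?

211 = (2,5,4)_9 → 2² + 5² + 4² = 45
45 = (5,0)_9 → 5² + 0² = 25
25 = (2,7)_9 → 2² + 7² = 53

53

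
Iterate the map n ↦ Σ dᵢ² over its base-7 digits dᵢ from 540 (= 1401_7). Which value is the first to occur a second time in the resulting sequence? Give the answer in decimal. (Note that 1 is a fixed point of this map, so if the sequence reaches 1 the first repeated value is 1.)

540 = (1,4,0,1)_7 → 1² + 4² + 0² + 1² = 1 + 16 + 0 + 1 = 18
18 = (2,4)_7 → 2² + 4² = 4 + 16 = 20
20 = (2,6)_7 → 2² + 6² = 4 + 36 = 40
40 = (5,5)_7 → 5² + 5² = 25 + 25 = 50
50 = (1,0,1)_7 → 1² + 0² + 1² = 1 + 0 + 1 = 2
2 = (2)_7 → 2² = 4
4 = (4)_7 → 4² = 16
16 = (2,2)_7 → 2² + 2² = 4 + 4 = 8
8 = (1,1)_7 → 1² + 1² = 1 + 1 = 2  — 2 already appeared earlier.

2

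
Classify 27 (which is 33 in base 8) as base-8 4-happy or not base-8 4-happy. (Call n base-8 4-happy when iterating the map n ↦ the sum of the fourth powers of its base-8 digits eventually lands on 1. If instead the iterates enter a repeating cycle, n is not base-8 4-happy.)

base-8 4-happy

27 = (3,3)_8 → 3⁴ + 3⁴ = 81 + 81 = 162
162 = (2,4,2)_8 → 2⁴ + 4⁴ + 2⁴ = 16 + 256 + 16 = 288
288 = (4,4,0)_8 → 4⁴ + 4⁴ + 0⁴ = 256 + 256 + 0 = 512
512 = (1,0,0,0)_8 → 1⁴ + 0⁴ + 0⁴ + 0⁴ = 1 + 0 + 0 + 0 = 1  — reached 1.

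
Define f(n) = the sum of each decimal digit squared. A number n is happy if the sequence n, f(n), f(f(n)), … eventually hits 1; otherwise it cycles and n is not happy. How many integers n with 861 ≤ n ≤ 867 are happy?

1

861: 861 → 101 → 2 → 4 → 16 → 37 → 58 → 89 → 145 → 42 → 20 → 4  — not happy
862: 862 → 104 → 17 → 50 → 25 → 29 → 85 → 89 → 145 → 42 → 20 → 4 → 16 → 37 → 58 → 89  — not happy
863: 863 → 109 → 82 → 68 → 100 → 1  — happy
864: 864 → 116 → 38 → 73 → 58 → 89 → 145 → 42 → 20 → 4 → 16 → 37 → 58  — not happy
865: 865 → 125 → 30 → 9 → 81 → 65 → 61 → 37 → 58 → 89 → 145 → 42 → 20 → 4 → 16 → 37  — not happy
866: 866 → 136 → 46 → 52 → 29 → 85 → 89 → 145 → 42 → 20 → 4 → 16 → 37 → 58 → 89  — not happy
867: 867 → 149 → 98 → 145 → 42 → 20 → 4 → 16 → 37 → 58 → 89 → 145  — not happy
happy: 863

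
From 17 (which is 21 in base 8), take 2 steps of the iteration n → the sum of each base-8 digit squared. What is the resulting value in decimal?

17 = (2,1)_8 → 2² + 1² = 4 + 1 = 5
5 = (5)_8 → 5² = 25

25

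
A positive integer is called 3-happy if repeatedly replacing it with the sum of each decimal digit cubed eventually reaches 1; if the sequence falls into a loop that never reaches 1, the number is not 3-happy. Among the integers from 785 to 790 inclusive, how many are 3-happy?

1

785: 785 → 980 → 1241 → 74 → 407 → 407  — not 3-happy
786: 786 → 1071 → 345 → 216 → 225 → 141 → 66 → 432 → 99 → 1458 → 702 → 351 → 153 → 153  — not 3-happy
787: 787 → 1198 → 1243 → 100 → 1  — 3-happy
788: 788 → 1367 → 587 → 980 → 1241 → 74 → 407 → 407  — not 3-happy
789: 789 → 1584 → 702 → 351 → 153 → 153  — not 3-happy
790: 790 → 1072 → 352 → 160 → 217 → 352  — not 3-happy
3-happy: 787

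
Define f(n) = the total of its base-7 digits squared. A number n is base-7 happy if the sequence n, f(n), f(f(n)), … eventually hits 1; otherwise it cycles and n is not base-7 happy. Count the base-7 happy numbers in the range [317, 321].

1

317: 317 → 49 → 1  — base-7 happy
318: 318 → 54 → 26 → 34 → 52 → 10 → 10  — not base-7 happy
319: 319 → 61 → 27 → 45 → 45  — not base-7 happy
320: 320 → 70 → 10 → 10  — not base-7 happy
321: 321 → 81 → 33 → 41 → 61 → 27 → 45 → 45  — not base-7 happy
base-7 happy: 317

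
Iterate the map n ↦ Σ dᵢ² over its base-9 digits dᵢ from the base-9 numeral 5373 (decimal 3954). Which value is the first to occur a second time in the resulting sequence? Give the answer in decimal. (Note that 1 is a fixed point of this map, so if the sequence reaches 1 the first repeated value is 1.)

50

3954 = (5,3,7,3)_9 → 5² + 3² + 7² + 3² = 92
92 = (1,1,2)_9 → 1² + 1² + 2² = 6
6 = (6)_9 → 6² = 36
36 = (4,0)_9 → 4² + 0² = 16
16 = (1,7)_9 → 1² + 7² = 50
50 = (5,5)_9 → 5² + 5² = 50  — 50 already appeared earlier.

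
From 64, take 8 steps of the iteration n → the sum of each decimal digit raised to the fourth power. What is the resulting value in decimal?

64 → 6⁴ + 4⁴ = 1552
1552 → 1⁴ + 5⁴ + 5⁴ + 2⁴ = 1267
1267 → 1⁴ + 2⁴ + 6⁴ + 7⁴ = 3714
3714 → 3⁴ + 7⁴ + 1⁴ + 4⁴ = 2739
2739 → 2⁴ + 7⁴ + 3⁴ + 9⁴ = 9059
9059 → 9⁴ + 0⁴ + 5⁴ + 9⁴ = 13747
13747 → 1⁴ + 3⁴ + 7⁴ + 4⁴ + 7⁴ = 5140
5140 → 5⁴ + 1⁴ + 4⁴ + 0⁴ = 882

882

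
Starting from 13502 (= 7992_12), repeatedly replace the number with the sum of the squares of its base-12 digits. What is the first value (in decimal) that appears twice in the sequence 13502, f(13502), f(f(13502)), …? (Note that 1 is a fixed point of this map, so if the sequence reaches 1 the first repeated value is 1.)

100

13502 = (7,9,9,2)_12 → 215
215 = (1,5,11)_12 → 147
147 = (1,0,3)_12 → 10
10 = (10)_12 → 100
100 = (8,4)_12 → 80
80 = (6,8)_12 → 100  — 100 already appeared earlier.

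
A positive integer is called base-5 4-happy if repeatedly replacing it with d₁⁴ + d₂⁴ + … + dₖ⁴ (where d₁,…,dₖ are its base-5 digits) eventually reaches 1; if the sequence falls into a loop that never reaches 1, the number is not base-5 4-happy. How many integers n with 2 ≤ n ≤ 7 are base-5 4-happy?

1

2: 2 → 16 → 82 → 98 → 418 → 244 → 594 → 674 → 514 → 528 → 338 → 194 → 354 → 528  — not base-5 4-happy
3: 3 → 81 → 83 → 163 → 99 → 593 → 499 → 849 → 595 → 593  — not base-5 4-happy
4: 4 → 256 → 18 → 162 → 34 → 258 → 98 → 418 → 244 → 594 → 674 → 514 → 528 → 338 → 194 → 354 → 528  — not base-5 4-happy
5: 5 → 1  — base-5 4-happy
6: 6 → 2 → 16 → 82 → 98 → 418 → 244 → 594 → 674 → 514 → 528 → 338 → 194 → 354 → 528  — not base-5 4-happy
7: 7 → 17 → 97 → 353 → 353  — not base-5 4-happy
base-5 4-happy: 5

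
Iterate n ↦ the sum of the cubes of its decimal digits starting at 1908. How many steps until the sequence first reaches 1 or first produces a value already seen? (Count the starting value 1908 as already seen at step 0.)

5

1908 → 1³ + 9³ + 0³ + 8³ = 1 + 729 + 0 + 512 = 1242
1242 → 1³ + 2³ + 4³ + 2³ = 1 + 8 + 64 + 8 = 81
81 → 8³ + 1³ = 512 + 1 = 513
513 → 5³ + 1³ + 3³ = 125 + 1 + 27 = 153
153 → 1³ + 5³ + 3³ = 1 + 125 + 27 = 153  — 153 repeats.
That took 5 steps.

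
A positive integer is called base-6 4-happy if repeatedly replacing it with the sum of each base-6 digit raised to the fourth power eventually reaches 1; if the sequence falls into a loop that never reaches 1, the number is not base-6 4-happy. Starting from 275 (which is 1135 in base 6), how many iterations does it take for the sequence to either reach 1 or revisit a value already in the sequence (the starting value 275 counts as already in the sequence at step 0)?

11

275 = (1,1,3,5)_6 → 1⁴ + 1⁴ + 3⁴ + 5⁴ = 1 + 1 + 81 + 625 = 708
708 = (3,1,4,0)_6 → 3⁴ + 1⁴ + 4⁴ + 0⁴ = 81 + 1 + 256 + 0 = 338
338 = (1,3,2,2)_6 → 1⁴ + 3⁴ + 2⁴ + 2⁴ = 1 + 81 + 16 + 16 = 114
114 = (3,1,0)_6 → 3⁴ + 1⁴ + 0⁴ = 81 + 1 + 0 = 82
82 = (2,1,4)_6 → 2⁴ + 1⁴ + 4⁴ = 16 + 1 + 256 = 273
273 = (1,1,3,3)_6 → 1⁴ + 1⁴ + 3⁴ + 3⁴ = 1 + 1 + 81 + 81 = 164
164 = (4,3,2)_6 → 4⁴ + 3⁴ + 2⁴ = 256 + 81 + 16 = 353
353 = (1,3,4,5)_6 → 1⁴ + 3⁴ + 4⁴ + 5⁴ = 1 + 81 + 256 + 625 = 963
963 = (4,2,4,3)_6 → 4⁴ + 2⁴ + 4⁴ + 3⁴ = 256 + 16 + 256 + 81 = 609
609 = (2,4,5,3)_6 → 2⁴ + 4⁴ + 5⁴ + 3⁴ = 16 + 256 + 625 + 81 = 978
978 = (4,3,1,0)_6 → 4⁴ + 3⁴ + 1⁴ + 0⁴ = 256 + 81 + 1 + 0 = 338  — 338 repeats.
That took 11 steps.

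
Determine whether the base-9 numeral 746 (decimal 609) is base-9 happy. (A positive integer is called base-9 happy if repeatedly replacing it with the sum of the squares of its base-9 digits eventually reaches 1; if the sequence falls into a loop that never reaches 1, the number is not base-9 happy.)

609 = (7,4,6)_9 → 7² + 4² + 6² = 101
101 = (1,2,2)_9 → 1² + 2² + 2² = 9
9 = (1,0)_9 → 1² + 0² = 1  — reached 1.

base-9 happy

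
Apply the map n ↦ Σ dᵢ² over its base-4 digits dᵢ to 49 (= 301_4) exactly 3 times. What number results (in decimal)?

49 = (3,0,1)_4 → 3² + 0² + 1² = 9 + 0 + 1 = 10
10 = (2,2)_4 → 2² + 2² = 4 + 4 = 8
8 = (2,0)_4 → 2² + 0² = 4 + 0 = 4

4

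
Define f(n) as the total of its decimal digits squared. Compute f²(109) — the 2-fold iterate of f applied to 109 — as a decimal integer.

109 → 1² + 0² + 9² = 82
82 → 8² + 2² = 68

68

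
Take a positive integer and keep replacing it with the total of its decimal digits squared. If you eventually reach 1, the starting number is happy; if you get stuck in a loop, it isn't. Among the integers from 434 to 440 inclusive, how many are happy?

1

434: 434 → 41 → 17 → 50 → 25 → 29 → 85 → 89 → 145 → 42 → 20 → 4 → 16 → 37 → 58 → 89  (repeats 89)
435: 435 → 50 → 25 → 29 → 85 → 89 → 145 → 42 → 20 → 4 → 16 → 37 → 58 → 89  (repeats 89)
436: 436 → 61 → 37 → 58 → 89 → 145 → 42 → 20 → 4 → 16 → 37  (repeats 37)
437: 437 → 74 → 65 → 61 → 37 → 58 → 89 → 145 → 42 → 20 → 4 → 16 → 37  (repeats 37)
438: 438 → 89 → 145 → 42 → 20 → 4 → 16 → 37 → 58 → 89  (repeats 89)
439: 439 → 106 → 37 → 58 → 89 → 145 → 42 → 20 → 4 → 16 → 37  (repeats 37)
440: 440 → 32 → 13 → 10 → 1  (reaches 1)
happy: 440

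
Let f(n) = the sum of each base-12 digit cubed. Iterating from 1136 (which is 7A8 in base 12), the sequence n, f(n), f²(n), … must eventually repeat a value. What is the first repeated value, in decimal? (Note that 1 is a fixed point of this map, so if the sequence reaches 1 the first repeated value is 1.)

1136

1136 = (7,10,8)_12 → 7³ + 10³ + 8³ = 343 + 1000 + 512 = 1855
1855 = (1,0,10,7)_12 → 1³ + 0³ + 10³ + 7³ = 1 + 0 + 1000 + 343 = 1344
1344 = (9,4,0)_12 → 9³ + 4³ + 0³ = 729 + 64 + 0 = 793
793 = (5,6,1)_12 → 5³ + 6³ + 1³ = 125 + 216 + 1 = 342
342 = (2,4,6)_12 → 2³ + 4³ + 6³ = 8 + 64 + 216 = 288
288 = (2,0,0)_12 → 2³ + 0³ + 0³ = 8 + 0 + 0 = 8
8 = (8)_12 → 8³ = 512
512 = (3,6,8)_12 → 3³ + 6³ + 8³ = 27 + 216 + 512 = 755
755 = (5,2,11)_12 → 5³ + 2³ + 11³ = 125 + 8 + 1331 = 1464
1464 = (10,2,0)_12 → 10³ + 2³ + 0³ = 1000 + 8 + 0 = 1008
1008 = (7,0,0)_12 → 7³ + 0³ + 0³ = 343 + 0 + 0 = 343
343 = (2,4,7)_12 → 2³ + 4³ + 7³ = 8 + 64 + 343 = 415
415 = (2,10,7)_12 → 2³ + 10³ + 7³ = 8 + 1000 + 343 = 1351
1351 = (9,4,7)_12 → 9³ + 4³ + 7³ = 729 + 64 + 343 = 1136  — 1136 already appeared earlier.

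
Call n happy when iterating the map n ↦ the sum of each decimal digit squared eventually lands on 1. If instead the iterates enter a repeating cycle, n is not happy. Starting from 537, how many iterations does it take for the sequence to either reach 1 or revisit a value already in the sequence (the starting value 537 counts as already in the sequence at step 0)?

11

537 → 5² + 3² + 7² = 25 + 9 + 49 = 83
83 → 8² + 3² = 64 + 9 = 73
73 → 7² + 3² = 49 + 9 = 58
58 → 5² + 8² = 25 + 64 = 89
89 → 8² + 9² = 64 + 81 = 145
145 → 1² + 4² + 5² = 1 + 16 + 25 = 42
42 → 4² + 2² = 16 + 4 = 20
20 → 2² + 0² = 4 + 0 = 4
4 → 4² = 16
16 → 1² + 6² = 1 + 36 = 37
37 → 3² + 7² = 9 + 49 = 58  — 58 repeats.
That took 11 steps.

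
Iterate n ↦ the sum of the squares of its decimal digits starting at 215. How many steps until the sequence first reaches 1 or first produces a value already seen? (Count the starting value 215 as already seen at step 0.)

14

215 → 30
30 → 9
9 → 81
81 → 65
65 → 61
61 → 37
37 → 58
58 → 89
89 → 145
145 → 42
42 → 20
20 → 4
4 → 16
16 → 37  — 37 repeats.
That took 14 steps.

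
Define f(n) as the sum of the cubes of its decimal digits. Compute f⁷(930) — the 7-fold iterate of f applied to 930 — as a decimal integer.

153

930 → 756
756 → 684
684 → 792
792 → 1080
1080 → 513
513 → 153
153 → 153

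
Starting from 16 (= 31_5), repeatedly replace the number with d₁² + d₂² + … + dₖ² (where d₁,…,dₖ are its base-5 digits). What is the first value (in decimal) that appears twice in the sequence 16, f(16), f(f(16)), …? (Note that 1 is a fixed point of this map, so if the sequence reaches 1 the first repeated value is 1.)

16 = (3,1)_5 → 3² + 1² = 9 + 1 = 10
10 = (2,0)_5 → 2² + 0² = 4 + 0 = 4
4 = (4)_5 → 4² = 16  — 16 already appeared earlier.

16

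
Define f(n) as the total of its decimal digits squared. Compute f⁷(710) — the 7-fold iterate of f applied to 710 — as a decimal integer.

42

710 → 7² + 1² + 0² = 50
50 → 5² + 0² = 25
25 → 2² + 5² = 29
29 → 2² + 9² = 85
85 → 8² + 5² = 89
89 → 8² + 9² = 145
145 → 1² + 4² + 5² = 42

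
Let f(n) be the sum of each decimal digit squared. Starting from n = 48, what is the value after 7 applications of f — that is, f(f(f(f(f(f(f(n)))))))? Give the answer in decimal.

145

48 → 4² + 8² = 80
80 → 8² + 0² = 64
64 → 6² + 4² = 52
52 → 5² + 2² = 29
29 → 2² + 9² = 85
85 → 8² + 5² = 89
89 → 8² + 9² = 145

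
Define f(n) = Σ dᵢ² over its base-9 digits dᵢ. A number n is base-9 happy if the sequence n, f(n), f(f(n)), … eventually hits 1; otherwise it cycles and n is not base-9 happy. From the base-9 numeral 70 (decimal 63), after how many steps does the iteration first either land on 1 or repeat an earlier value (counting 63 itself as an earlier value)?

3

63 = (7,0)_9 → 7² + 0² = 49 + 0 = 49
49 = (5,4)_9 → 5² + 4² = 25 + 16 = 41
41 = (4,5)_9 → 4² + 5² = 16 + 25 = 41  — 41 repeats.
That took 3 steps.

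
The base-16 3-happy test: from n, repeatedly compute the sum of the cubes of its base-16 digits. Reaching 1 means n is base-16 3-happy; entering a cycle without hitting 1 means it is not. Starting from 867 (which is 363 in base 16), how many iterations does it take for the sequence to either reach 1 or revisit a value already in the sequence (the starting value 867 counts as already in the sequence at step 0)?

10

867 = (3,6,3)_16 → 3³ + 6³ + 3³ = 27 + 216 + 27 = 270
270 = (1,0,14)_16 → 1³ + 0³ + 14³ = 1 + 0 + 2744 = 2745
2745 = (10,11,9)_16 → 10³ + 11³ + 9³ = 1000 + 1331 + 729 = 3060
3060 = (11,15,4)_16 → 11³ + 15³ + 4³ = 1331 + 3375 + 64 = 4770
4770 = (1,2,10,2)_16 → 1³ + 2³ + 10³ + 2³ = 1 + 8 + 1000 + 8 = 1017
1017 = (3,15,9)_16 → 3³ + 15³ + 9³ = 27 + 3375 + 729 = 4131
4131 = (1,0,2,3)_16 → 1³ + 0³ + 2³ + 3³ = 1 + 0 + 8 + 27 = 36
36 = (2,4)_16 → 2³ + 4³ = 8 + 64 = 72
72 = (4,8)_16 → 4³ + 8³ = 64 + 512 = 576
576 = (2,4,0)_16 → 2³ + 4³ + 0³ = 8 + 64 + 0 = 72  — 72 repeats.
That took 10 steps.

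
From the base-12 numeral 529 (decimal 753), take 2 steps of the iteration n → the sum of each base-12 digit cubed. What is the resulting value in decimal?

753 = (5,2,9)_12 → 5³ + 2³ + 9³ = 125 + 8 + 729 = 862
862 = (5,11,10)_12 → 5³ + 11³ + 10³ = 125 + 1331 + 1000 = 2456

2456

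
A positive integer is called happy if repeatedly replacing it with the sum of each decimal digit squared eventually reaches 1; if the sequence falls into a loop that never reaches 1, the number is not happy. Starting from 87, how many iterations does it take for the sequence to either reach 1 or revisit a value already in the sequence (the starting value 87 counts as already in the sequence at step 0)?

87 → 8² + 7² = 113
113 → 1² + 1² + 3² = 11
11 → 1² + 1² = 2
2 → 2² = 4
4 → 4² = 16
16 → 1² + 6² = 37
37 → 3² + 7² = 58
58 → 5² + 8² = 89
89 → 8² + 9² = 145
145 → 1² + 4² + 5² = 42
42 → 4² + 2² = 20
20 → 2² + 0² = 4  — 4 repeats.
That took 12 steps.

12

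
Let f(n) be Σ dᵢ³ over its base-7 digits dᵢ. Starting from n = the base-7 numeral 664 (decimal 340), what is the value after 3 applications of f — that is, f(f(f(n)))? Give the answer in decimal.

340 = (6,6,4)_7 → 6³ + 6³ + 4³ = 496
496 = (1,3,0,6)_7 → 1³ + 3³ + 0³ + 6³ = 244
244 = (4,6,6)_7 → 4³ + 6³ + 6³ = 496

496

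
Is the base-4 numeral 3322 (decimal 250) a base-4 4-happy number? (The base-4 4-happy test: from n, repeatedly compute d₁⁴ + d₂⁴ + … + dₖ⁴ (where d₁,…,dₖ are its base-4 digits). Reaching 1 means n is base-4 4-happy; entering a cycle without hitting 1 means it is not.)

250 = (3,3,2,2)_4 → 3⁴ + 3⁴ + 2⁴ + 2⁴ = 194
194 = (3,0,0,2)_4 → 3⁴ + 0⁴ + 0⁴ + 2⁴ = 97
97 = (1,2,0,1)_4 → 1⁴ + 2⁴ + 0⁴ + 1⁴ = 18
18 = (1,0,2)_4 → 1⁴ + 0⁴ + 2⁴ = 17
17 = (1,0,1)_4 → 1⁴ + 0⁴ + 1⁴ = 2
2 = (2)_4 → 2⁴ = 16
16 = (1,0,0)_4 → 1⁴ + 0⁴ + 0⁴ = 1  — reached 1.

base-4 4-happy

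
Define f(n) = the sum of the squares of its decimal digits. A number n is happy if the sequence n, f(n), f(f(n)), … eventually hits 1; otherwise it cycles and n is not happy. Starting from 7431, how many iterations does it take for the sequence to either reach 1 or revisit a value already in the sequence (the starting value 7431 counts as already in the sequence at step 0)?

7431 → 75
75 → 74
74 → 65
65 → 61
61 → 37
37 → 58
58 → 89
89 → 145
145 → 42
42 → 20
20 → 4
4 → 16
16 → 37  — 37 repeats.
That took 13 steps.

13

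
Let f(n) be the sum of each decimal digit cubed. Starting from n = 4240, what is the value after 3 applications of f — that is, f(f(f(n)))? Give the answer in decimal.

136

4240 → 4³ + 2³ + 4³ + 0³ = 64 + 8 + 64 + 0 = 136
136 → 1³ + 3³ + 6³ = 1 + 27 + 216 = 244
244 → 2³ + 4³ + 4³ = 8 + 64 + 64 = 136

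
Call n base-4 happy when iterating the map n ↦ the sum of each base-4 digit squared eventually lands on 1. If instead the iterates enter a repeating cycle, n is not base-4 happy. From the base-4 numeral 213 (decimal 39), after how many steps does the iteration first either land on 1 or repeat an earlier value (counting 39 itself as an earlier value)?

6

39 = (2,1,3)_4 → 2² + 1² + 3² = 4 + 1 + 9 = 14
14 = (3,2)_4 → 3² + 2² = 9 + 4 = 13
13 = (3,1)_4 → 3² + 1² = 9 + 1 = 10
10 = (2,2)_4 → 2² + 2² = 4 + 4 = 8
8 = (2,0)_4 → 2² + 0² = 4 + 0 = 4
4 = (1,0)_4 → 1² + 0² = 1 + 0 = 1  — reached 1.
That took 6 steps.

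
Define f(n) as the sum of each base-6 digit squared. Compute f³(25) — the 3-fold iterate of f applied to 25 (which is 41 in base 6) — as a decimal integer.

41

25 = (4,1)_6 → 4² + 1² = 16 + 1 = 17
17 = (2,5)_6 → 2² + 5² = 4 + 25 = 29
29 = (4,5)_6 → 4² + 5² = 16 + 25 = 41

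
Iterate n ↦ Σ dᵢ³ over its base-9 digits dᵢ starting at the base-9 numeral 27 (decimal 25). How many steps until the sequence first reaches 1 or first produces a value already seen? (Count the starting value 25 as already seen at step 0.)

25 = (2,7)_9 → 2³ + 7³ = 351
351 = (4,3,0)_9 → 4³ + 3³ + 0³ = 91
91 = (1,1,1)_9 → 1³ + 1³ + 1³ = 3
3 = (3)_9 → 3³ = 27
27 = (3,0)_9 → 3³ + 0³ = 27  — 27 repeats.
That took 5 steps.

5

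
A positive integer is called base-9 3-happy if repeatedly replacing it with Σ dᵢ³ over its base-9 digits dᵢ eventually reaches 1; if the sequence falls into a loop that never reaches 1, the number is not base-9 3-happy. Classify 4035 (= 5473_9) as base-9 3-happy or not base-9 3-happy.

4035 = (5,4,7,3)_9 → 5³ + 4³ + 7³ + 3³ = 559
559 = (6,8,1)_9 → 6³ + 8³ + 1³ = 729
729 = (1,0,0,0)_9 → 1³ + 0³ + 0³ + 0³ = 1  — reached 1.

base-9 3-happy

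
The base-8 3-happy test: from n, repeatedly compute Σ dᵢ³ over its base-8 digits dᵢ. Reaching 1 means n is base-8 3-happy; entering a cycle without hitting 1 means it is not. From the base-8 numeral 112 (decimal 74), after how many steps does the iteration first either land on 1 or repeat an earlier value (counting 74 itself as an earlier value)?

74 = (1,1,2)_8 → 1³ + 1³ + 2³ = 10
10 = (1,2)_8 → 1³ + 2³ = 9
9 = (1,1)_8 → 1³ + 1³ = 2
2 = (2)_8 → 2³ = 8
8 = (1,0)_8 → 1³ + 0³ = 1  — reached 1.
That took 5 steps.

5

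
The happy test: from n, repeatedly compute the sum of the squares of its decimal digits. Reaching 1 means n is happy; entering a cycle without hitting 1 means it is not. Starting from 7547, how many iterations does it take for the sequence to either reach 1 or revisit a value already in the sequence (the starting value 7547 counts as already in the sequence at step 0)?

6

7547 → 7² + 5² + 4² + 7² = 49 + 25 + 16 + 49 = 139
139 → 1² + 3² + 9² = 1 + 9 + 81 = 91
91 → 9² + 1² = 81 + 1 = 82
82 → 8² + 2² = 64 + 4 = 68
68 → 6² + 8² = 36 + 64 = 100
100 → 1² + 0² + 0² = 1 + 0 + 0 = 1  — reached 1.
That took 6 steps.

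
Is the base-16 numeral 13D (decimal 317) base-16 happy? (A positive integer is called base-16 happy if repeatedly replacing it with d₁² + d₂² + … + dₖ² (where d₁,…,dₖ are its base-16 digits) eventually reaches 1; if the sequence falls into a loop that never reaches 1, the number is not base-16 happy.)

317 = (1,3,13)_16 → 1² + 3² + 13² = 1 + 9 + 169 = 179
179 = (11,3)_16 → 11² + 3² = 121 + 9 = 130
130 = (8,2)_16 → 8² + 2² = 64 + 4 = 68
68 = (4,4)_16 → 4² + 4² = 16 + 16 = 32
32 = (2,0)_16 → 2² + 0² = 4 + 0 = 4
4 = (4)_16 → 4² = 16
16 = (1,0)_16 → 1² + 0² = 1 + 0 = 1  — reached 1.

base-16 happy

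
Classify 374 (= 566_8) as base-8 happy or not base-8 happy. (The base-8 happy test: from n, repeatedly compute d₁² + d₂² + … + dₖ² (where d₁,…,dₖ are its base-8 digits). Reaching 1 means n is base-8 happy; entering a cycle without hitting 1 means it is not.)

base-8 happy

374 = (5,6,6)_8 → 5² + 6² + 6² = 97
97 = (1,4,1)_8 → 1² + 4² + 1² = 18
18 = (2,2)_8 → 2² + 2² = 8
8 = (1,0)_8 → 1² + 0² = 1  — reached 1.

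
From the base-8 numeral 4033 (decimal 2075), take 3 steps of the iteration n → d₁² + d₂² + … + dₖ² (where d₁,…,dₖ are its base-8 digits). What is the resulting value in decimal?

20

2075 = (4,0,3,3)_8 → 4² + 0² + 3² + 3² = 34
34 = (4,2)_8 → 4² + 2² = 20
20 = (2,4)_8 → 2² + 4² = 20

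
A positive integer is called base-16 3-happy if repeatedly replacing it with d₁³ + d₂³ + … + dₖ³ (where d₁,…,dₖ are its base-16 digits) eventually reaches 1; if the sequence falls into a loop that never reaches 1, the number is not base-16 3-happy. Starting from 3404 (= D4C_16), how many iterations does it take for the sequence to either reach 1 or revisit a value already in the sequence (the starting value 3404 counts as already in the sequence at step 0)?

3404 = (13,4,12)_16 → 13³ + 4³ + 12³ = 3989
3989 = (15,9,5)_16 → 15³ + 9³ + 5³ = 4229
4229 = (1,0,8,5)_16 → 1³ + 0³ + 8³ + 5³ = 638
638 = (2,7,14)_16 → 2³ + 7³ + 14³ = 3095
3095 = (12,1,7)_16 → 12³ + 1³ + 7³ = 2072
2072 = (8,1,8)_16 → 8³ + 1³ + 8³ = 1025
1025 = (4,0,1)_16 → 4³ + 0³ + 1³ = 65
65 = (4,1)_16 → 4³ + 1³ = 65  — 65 repeats.
That took 8 steps.

8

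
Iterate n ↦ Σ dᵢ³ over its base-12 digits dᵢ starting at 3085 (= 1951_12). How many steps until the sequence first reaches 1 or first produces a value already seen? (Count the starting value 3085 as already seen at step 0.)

3085 = (1,9,5,1)_12 → 1³ + 9³ + 5³ + 1³ = 856
856 = (5,11,4)_12 → 5³ + 11³ + 4³ = 1520
1520 = (10,6,8)_12 → 10³ + 6³ + 8³ = 1728
1728 = (1,0,0,0)_12 → 1³ + 0³ + 0³ + 0³ = 1  — reached 1.
That took 4 steps.

4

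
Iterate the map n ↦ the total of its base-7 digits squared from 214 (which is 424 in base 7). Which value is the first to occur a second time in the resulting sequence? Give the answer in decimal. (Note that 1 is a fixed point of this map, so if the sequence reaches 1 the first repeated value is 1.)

214 = (4,2,4)_7 → 4² + 2² + 4² = 36
36 = (5,1)_7 → 5² + 1² = 26
26 = (3,5)_7 → 3² + 5² = 34
34 = (4,6)_7 → 4² + 6² = 52
52 = (1,0,3)_7 → 1² + 0² + 3² = 10
10 = (1,3)_7 → 1² + 3² = 10  — 10 already appeared earlier.

10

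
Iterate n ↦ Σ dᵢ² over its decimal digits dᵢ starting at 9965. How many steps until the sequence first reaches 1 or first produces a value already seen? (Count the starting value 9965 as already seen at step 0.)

9965 → 223
223 → 17
17 → 50
50 → 25
25 → 29
29 → 85
85 → 89
89 → 145
145 → 42
42 → 20
20 → 4
4 → 16
16 → 37
37 → 58
58 → 89  — 89 repeats.
That took 15 steps.

15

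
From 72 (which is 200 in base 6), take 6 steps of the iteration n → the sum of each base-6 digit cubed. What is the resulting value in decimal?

73

72 = (2,0,0)_6 → 2³ + 0³ + 0³ = 8 + 0 + 0 = 8
8 = (1,2)_6 → 1³ + 2³ = 1 + 8 = 9
9 = (1,3)_6 → 1³ + 3³ = 1 + 27 = 28
28 = (4,4)_6 → 4³ + 4³ = 64 + 64 = 128
128 = (3,3,2)_6 → 3³ + 3³ + 2³ = 27 + 27 + 8 = 62
62 = (1,4,2)_6 → 1³ + 4³ + 2³ = 1 + 64 + 8 = 73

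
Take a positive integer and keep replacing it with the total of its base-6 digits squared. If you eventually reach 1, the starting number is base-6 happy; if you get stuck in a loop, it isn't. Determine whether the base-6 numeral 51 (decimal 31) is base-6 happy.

31 = (5,1)_6 → 5² + 1² = 26
26 = (4,2)_6 → 4² + 2² = 20
20 = (3,2)_6 → 3² + 2² = 13
13 = (2,1)_6 → 2² + 1² = 5
5 = (5)_6 → 5² = 25
25 = (4,1)_6 → 4² + 1² = 17
17 = (2,5)_6 → 2² + 5² = 29
29 = (4,5)_6 → 4² + 5² = 41
41 = (1,0,5)_6 → 1² + 0² + 5² = 26  — 26 already seen; the sequence cycles without reaching 1.

not base-6 happy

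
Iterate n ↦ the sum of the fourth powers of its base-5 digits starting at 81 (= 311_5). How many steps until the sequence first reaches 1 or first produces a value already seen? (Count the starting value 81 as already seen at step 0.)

8

81 = (3,1,1)_5 → 3⁴ + 1⁴ + 1⁴ = 81 + 1 + 1 = 83
83 = (3,1,3)_5 → 3⁴ + 1⁴ + 3⁴ = 81 + 1 + 81 = 163
163 = (1,1,2,3)_5 → 1⁴ + 1⁴ + 2⁴ + 3⁴ = 1 + 1 + 16 + 81 = 99
99 = (3,4,4)_5 → 3⁴ + 4⁴ + 4⁴ = 81 + 256 + 256 = 593
593 = (4,3,3,3)_5 → 4⁴ + 3⁴ + 3⁴ + 3⁴ = 256 + 81 + 81 + 81 = 499
499 = (3,4,4,4)_5 → 3⁴ + 4⁴ + 4⁴ + 4⁴ = 81 + 256 + 256 + 256 = 849
849 = (1,1,3,4,4)_5 → 1⁴ + 1⁴ + 3⁴ + 4⁴ + 4⁴ = 1 + 1 + 81 + 256 + 256 = 595
595 = (4,3,4,0)_5 → 4⁴ + 3⁴ + 4⁴ + 0⁴ = 256 + 81 + 256 + 0 = 593  — 593 repeats.
That took 8 steps.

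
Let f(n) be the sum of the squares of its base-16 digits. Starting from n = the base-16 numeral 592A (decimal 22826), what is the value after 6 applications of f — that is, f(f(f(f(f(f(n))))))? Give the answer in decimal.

22826 = (5,9,2,10)_16 → 5² + 9² + 2² + 10² = 210
210 = (13,2)_16 → 13² + 2² = 173
173 = (10,13)_16 → 10² + 13² = 269
269 = (1,0,13)_16 → 1² + 0² + 13² = 170
170 = (10,10)_16 → 10² + 10² = 200
200 = (12,8)_16 → 12² + 8² = 208

208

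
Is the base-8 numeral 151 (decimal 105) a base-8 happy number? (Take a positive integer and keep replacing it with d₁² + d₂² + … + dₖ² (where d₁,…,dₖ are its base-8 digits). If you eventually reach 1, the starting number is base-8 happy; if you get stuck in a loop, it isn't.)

base-8 happy

105 = (1,5,1)_8 → 1² + 5² + 1² = 27
27 = (3,3)_8 → 3² + 3² = 18
18 = (2,2)_8 → 2² + 2² = 8
8 = (1,0)_8 → 1² + 0² = 1  — reached 1.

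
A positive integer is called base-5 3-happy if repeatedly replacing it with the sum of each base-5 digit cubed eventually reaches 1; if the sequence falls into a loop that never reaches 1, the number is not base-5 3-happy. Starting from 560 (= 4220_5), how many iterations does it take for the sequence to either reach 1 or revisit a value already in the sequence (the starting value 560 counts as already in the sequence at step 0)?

560 = (4,2,2,0)_5 → 4³ + 2³ + 2³ + 0³ = 80
80 = (3,1,0)_5 → 3³ + 1³ + 0³ = 28
28 = (1,0,3)_5 → 1³ + 0³ + 3³ = 28  — 28 repeats.
That took 3 steps.

3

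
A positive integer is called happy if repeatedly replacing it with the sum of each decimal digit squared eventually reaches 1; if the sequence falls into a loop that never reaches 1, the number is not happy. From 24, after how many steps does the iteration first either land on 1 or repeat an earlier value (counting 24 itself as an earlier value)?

24 → 2² + 4² = 4 + 16 = 20
20 → 2² + 0² = 4 + 0 = 4
4 → 4² = 16
16 → 1² + 6² = 1 + 36 = 37
37 → 3² + 7² = 9 + 49 = 58
58 → 5² + 8² = 25 + 64 = 89
89 → 8² + 9² = 64 + 81 = 145
145 → 1² + 4² + 5² = 1 + 16 + 25 = 42
42 → 4² + 2² = 16 + 4 = 20  — 20 repeats.
That took 9 steps.

9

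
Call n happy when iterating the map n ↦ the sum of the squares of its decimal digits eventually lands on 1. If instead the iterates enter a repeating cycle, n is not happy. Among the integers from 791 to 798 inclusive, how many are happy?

1

791: 791 → 131 → 11 → 2 → 4 → 16 → 37 → 58 → 89 → 145 → 42 → 20 → 4  — not happy
792: 792 → 134 → 26 → 40 → 16 → 37 → 58 → 89 → 145 → 42 → 20 → 4 → 16  — not happy
793: 793 → 139 → 91 → 82 → 68 → 100 → 1  — happy
794: 794 → 146 → 53 → 34 → 25 → 29 → 85 → 89 → 145 → 42 → 20 → 4 → 16 → 37 → 58 → 89  — not happy
795: 795 → 155 → 51 → 26 → 40 → 16 → 37 → 58 → 89 → 145 → 42 → 20 → 4 → 16  — not happy
796: 796 → 166 → 73 → 58 → 89 → 145 → 42 → 20 → 4 → 16 → 37 → 58  — not happy
797: 797 → 179 → 131 → 11 → 2 → 4 → 16 → 37 → 58 → 89 → 145 → 42 → 20 → 4  — not happy
798: 798 → 194 → 98 → 145 → 42 → 20 → 4 → 16 → 37 → 58 → 89 → 145  — not happy
happy: 793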